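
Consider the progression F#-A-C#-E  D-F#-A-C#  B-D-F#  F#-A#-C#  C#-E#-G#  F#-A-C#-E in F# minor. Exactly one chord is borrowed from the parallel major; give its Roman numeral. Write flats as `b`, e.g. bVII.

F# minor has the diatonic set F#m, G#dim, A, Bm, C#, D, E (with V from harmonic minor). Of the given chords, F#–A–C#–E = F#m7, D–F#–A–C# = Dmaj7, B–D–F# = Bm and C#–E#–G# = C# are diatonic. F#–A#–C# doesn't fit — on degree 1 F# minor would have F#m (i). F# is the degree-1 chord of F# major, so it is the borrowed I.

I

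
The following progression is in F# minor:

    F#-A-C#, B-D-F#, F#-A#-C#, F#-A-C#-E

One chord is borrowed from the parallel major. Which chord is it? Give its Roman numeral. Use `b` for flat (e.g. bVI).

F# minor has the diatonic set F#m, G#dim, A, Bm, C#, D, E (with V from harmonic minor). Of the given chords, F#–A–C# = F#m, B–D–F# = Bm and F#–A–C#–E = F#m7 are diatonic. F#–A#–C# doesn't fit — on degree 1 F# minor would have F#m (i). F# is the degree-1 chord of F# major, so it is the borrowed I.

I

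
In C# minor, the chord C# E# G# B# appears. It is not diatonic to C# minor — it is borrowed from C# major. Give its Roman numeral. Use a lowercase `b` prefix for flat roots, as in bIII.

The root C# is the diatonic 1st degree of C# minor; the borrowing shows in the chord quality. C#–E#–G#–B# is a major-seventh chord — the form found in C# major, not the diatonic i (C#m). Borrowed into C# minor it is written Imaj7.

Imaj7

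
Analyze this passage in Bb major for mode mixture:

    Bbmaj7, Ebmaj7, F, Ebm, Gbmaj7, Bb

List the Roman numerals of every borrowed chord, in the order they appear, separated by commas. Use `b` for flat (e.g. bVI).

Bb major has the diatonic set Bb, Cm, Dm, Eb, F, Gm, Adim. Of the given chords, Bbmaj7, Ebmaj7, F and Bb are diatonic. Ebm (Eb–Gb–Bb) is not: scale degree 4 in Bb major carries Eb (IV). In Bb minor the chord on that degree is Ebm, so here it functions as iv, borrowed from the parallel minor. Gbmaj7 (Gb–Bb–Db–F) is not: scale degree 6 in Bb major carries Gm (vi). In Bb minor the chord on that degree is Gbmaj7, so here it functions as bVImaj7, borrowed from the parallel minor.

iv, bVImaj7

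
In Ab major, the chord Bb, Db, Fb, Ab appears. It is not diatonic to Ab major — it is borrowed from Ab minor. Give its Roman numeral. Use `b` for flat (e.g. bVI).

iiø7

The root Bb is the diatonic 2nd degree of Ab major; the borrowing shows in the chord quality. Bb–Db–Fb–Ab is a half-diminished-seventh chord — the form found in Ab minor, not the diatonic ii (Bbm). Borrowed into Ab major it is written iiø7.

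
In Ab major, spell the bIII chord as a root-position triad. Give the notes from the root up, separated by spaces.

The root of bIII is the lowered 3rd degree: C becomes Cb. Building the major chord from the parallel minor on Cb: Cb–Eb–Gb.

Cb Eb Gb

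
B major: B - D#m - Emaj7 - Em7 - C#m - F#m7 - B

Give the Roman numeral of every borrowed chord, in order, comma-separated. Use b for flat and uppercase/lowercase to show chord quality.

The diatonic triads in B major are B, C#m, D#m, E, F#, G#m, A#dim. Of the given chords, B, D#m, Emaj7 and C#m are diatonic. Em7 (E–G–B–D) doesn't fit — on degree 4 B major would have E (IV). Em7 is the degree-4 chord of B minor, so it is the borrowed iv7. F#m7 (F#–A–C#–E) is not: scale degree 5 in B major carries F# (V). In B minor the chord on that degree is F#m7, so here it functions as v7, borrowed from the parallel minor.

iv7, v7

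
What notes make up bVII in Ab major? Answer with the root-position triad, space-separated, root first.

The root of bVII is the lowered 7th degree: G becomes Gb. Stacking thirds in Ab minor on Gb gives Gb–Bb–Db.

Gb Bb Db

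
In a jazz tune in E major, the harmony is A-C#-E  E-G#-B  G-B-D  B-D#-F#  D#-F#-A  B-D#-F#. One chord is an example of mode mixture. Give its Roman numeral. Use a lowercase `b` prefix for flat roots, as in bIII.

bIII

The diatonic triads in E major are E, F#m, G#m, A, B, C#m, D#dim. Of the given chords, A–C#–E = A, E–G#–B = E, B–D#–F# = B and D#–F#–A = D#dim are diatonic. G–B–D is not: scale degree 3 in E major carries G#m (iii). In E minor the chord on that degree is G, so here it functions as bIII, borrowed from the parallel minor.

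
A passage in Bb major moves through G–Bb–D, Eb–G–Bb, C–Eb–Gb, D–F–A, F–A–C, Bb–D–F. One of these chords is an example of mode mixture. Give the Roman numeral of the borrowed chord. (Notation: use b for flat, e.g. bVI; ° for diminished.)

ii°

In Bb major the diatonic chords are Bb, Cm, Dm, Eb, F, Gm, Adim. G–Bb–D = Gm, Eb–G–Bb = Eb, D–F–A = Dm, F–A–C = F and Bb–D–F = Bb all belong to that set. But C–Eb–Gb is foreign: the diatonic ii on degree 2 is Cm, whereas Cdim comes from Bb minor. It is labeled ii°.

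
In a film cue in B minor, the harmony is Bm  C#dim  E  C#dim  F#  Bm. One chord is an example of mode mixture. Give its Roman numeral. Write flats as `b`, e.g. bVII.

IV

In B minor (with V from harmonic minor) the diatonic chords are Bm, C#dim, D, Em, F#, G, A. Bm, C#dim and F# are all diatonic. E (E–G#–B) is not: scale degree 4 in B minor carries Em (iv). In B major the chord on that degree is E, so here it functions as IV, borrowed from the parallel major.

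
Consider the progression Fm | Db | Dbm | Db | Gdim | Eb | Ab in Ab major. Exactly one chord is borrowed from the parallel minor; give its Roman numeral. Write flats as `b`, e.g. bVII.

iv

The diatonic triads in Ab major are Ab, Bbm, Cm, Db, Eb, Fm, Gdim. Fm, Db, Gdim, Eb and Ab all belong to that set. Dbm (Db–Fb–Ab) doesn't fit — on degree 4 Ab major would have Db (IV). Dbm is the degree-4 chord of Ab minor, so it is the borrowed iv.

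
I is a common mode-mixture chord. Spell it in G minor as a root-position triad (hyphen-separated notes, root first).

G-B-D

The root, G, is scale degree 1 — the same note in G minor and G major; only the chord quality changes. Stacking thirds in G major on G gives G–B–D.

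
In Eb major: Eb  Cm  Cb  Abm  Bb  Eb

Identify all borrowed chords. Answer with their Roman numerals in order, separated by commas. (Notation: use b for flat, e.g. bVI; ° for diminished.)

bVI, iv

Eb major has the diatonic set Eb, Fm, Gm, Ab, Bb, Cm, Ddim. Eb, Cm and Bb all belong to that set. But Cb (Cb–Eb–Gb) is foreign: the diatonic vi on degree 6 is Cm, whereas Cb comes from Eb minor. It is labeled bVI. But Abm (Ab–Cb–Eb) is foreign: the diatonic IV on degree 4 is Ab, whereas Abm comes from Eb minor. It is labeled iv.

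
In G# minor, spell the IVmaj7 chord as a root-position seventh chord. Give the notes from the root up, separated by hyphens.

C#-E#-G#-B#

The root, C#, is scale degree 4 — the same note in G# minor and G# major; only the chord quality changes. Stacking thirds in G# major on C# gives C#–E#–G#–B#.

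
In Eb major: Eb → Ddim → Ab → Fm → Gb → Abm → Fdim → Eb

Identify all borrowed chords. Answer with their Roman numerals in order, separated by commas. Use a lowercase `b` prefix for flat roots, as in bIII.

The diatonic triads in Eb major are Eb, Fm, Gm, Ab, Bb, Cm, Ddim. Eb, Ddim, Ab and Fm are all diatonic. Gb (Gb–Bb–Db) doesn't fit — on degree 3 Eb major would have Gm (iii). Gb is the degree-3 chord of Eb minor, so it is the borrowed bIII. Abm (Ab–Cb–Eb) is not: scale degree 4 in Eb major carries Ab (IV). In Eb minor the chord on that degree is Abm, so here it functions as iv, borrowed from the parallel minor. Fdim (F–Ab–Cb) doesn't fit — on degree 2 Eb major would have Fm (ii). Fdim is the degree-2 chord of Eb minor, so it is the borrowed ii°.

bIII, iv, ii°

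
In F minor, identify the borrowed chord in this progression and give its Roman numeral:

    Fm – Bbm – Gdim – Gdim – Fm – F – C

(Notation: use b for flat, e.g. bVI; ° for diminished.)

I

F minor has the diatonic set Fm, Gdim, Ab, Bbm, C, Db, Eb (with V from harmonic minor). Of the given chords, Fm, Bbm, Gdim and C are diatonic. F (F–A–C) doesn't fit — on degree 1 F minor would have Fm (i). F is the degree-1 chord of F major, so it is the borrowed I.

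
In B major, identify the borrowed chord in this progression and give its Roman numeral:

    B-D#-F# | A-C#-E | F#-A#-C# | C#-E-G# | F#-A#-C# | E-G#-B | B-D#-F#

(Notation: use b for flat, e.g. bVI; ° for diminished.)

bVII

B major has the diatonic set B, C#m, D#m, E, F#, G#m, A#dim. B–D#–F# = B, F#–A#–C# = F#, C#–E–G# = C#m and E–G#–B = E are all diatonic. A–C#–E is not: scale degree 7 in B major carries A#dim (vii°). In B minor the chord on that degree is A, so here it functions as bVII, borrowed from the parallel minor.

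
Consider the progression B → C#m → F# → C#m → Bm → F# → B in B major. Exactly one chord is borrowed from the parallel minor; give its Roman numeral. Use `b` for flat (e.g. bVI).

i

In B major the diatonic chords are B, C#m, D#m, E, F#, G#m, A#dim. B, C#m and F# all belong to that set. But Bm (B–D–F#) is foreign: the diatonic I on degree 1 is B, whereas Bm comes from B minor. It is labeled i.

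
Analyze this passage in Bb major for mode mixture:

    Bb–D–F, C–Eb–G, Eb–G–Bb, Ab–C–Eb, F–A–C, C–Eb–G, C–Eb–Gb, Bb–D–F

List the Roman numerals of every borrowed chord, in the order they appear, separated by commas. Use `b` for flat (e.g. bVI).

bVII, ii°

Bb major has the diatonic set Bb, Cm, Dm, Eb, F, Gm, Adim. Of the given chords, Bb–D–F = Bb, C–Eb–G = Cm, Eb–G–Bb = Eb and F–A–C = F are diatonic. Ab–C–Eb is not: scale degree 7 in Bb major carries Adim (vii°). In Bb minor the chord on that degree is Ab, so here it functions as bVII, borrowed from the parallel minor. C–Eb–Gb is not: scale degree 2 in Bb major carries Cm (ii). In Bb minor the chord on that degree is Cdim, so here it functions as ii°, borrowed from the parallel minor.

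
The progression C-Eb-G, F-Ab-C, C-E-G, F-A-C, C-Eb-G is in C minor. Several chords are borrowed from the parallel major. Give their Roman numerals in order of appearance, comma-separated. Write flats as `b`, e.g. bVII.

I, IV

In C minor (with V from harmonic minor) the diatonic chords are Cm, Ddim, Eb, Fm, G, Ab, Bb. C–Eb–G = Cm and F–Ab–C = Fm are both diatonic. But C–E–G is foreign: the diatonic i on degree 1 is Cm, whereas C comes from C major. It is labeled I. F–A–C is not: scale degree 4 in C minor carries Fm (iv). In C major the chord on that degree is F, so here it functions as IV, borrowed from the parallel major.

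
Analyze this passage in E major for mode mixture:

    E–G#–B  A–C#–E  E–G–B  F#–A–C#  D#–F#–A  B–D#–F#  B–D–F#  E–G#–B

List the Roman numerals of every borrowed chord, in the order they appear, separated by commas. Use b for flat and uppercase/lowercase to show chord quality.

i, v

The diatonic triads in E major are E, F#m, G#m, A, B, C#m, D#dim. E–G#–B = E, A–C#–E = A, F#–A–C# = F#m, D#–F#–A = D#dim and B–D#–F# = B are all diatonic. E–G–B doesn't fit — on degree 1 E major would have E (I). Em is the degree-1 chord of E minor, so it is the borrowed i. But B–D–F# is foreign: the diatonic V on degree 5 is B, whereas Bm comes from E minor. It is labeled v.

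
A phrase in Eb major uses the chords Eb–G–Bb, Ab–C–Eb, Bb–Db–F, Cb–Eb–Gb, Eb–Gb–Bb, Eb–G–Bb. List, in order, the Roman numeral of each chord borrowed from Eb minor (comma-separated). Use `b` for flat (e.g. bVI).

Eb major has the diatonic set Eb, Fm, Gm, Ab, Bb, Cm, Ddim. Eb–G–Bb = Eb and Ab–C–Eb = Ab are both diatonic. But Bb–Db–F is foreign: the diatonic V on degree 5 is Bb, whereas Bbm comes from Eb minor. It is labeled v. Cb–Eb–Gb is not: scale degree 6 in Eb major carries Cm (vi). In Eb minor the chord on that degree is Cb, so here it functions as bVI, borrowed from the parallel minor. But Eb–Gb–Bb is foreign: the diatonic I on degree 1 is Eb, whereas Ebm comes from Eb minor. It is labeled i.

v, bVI, i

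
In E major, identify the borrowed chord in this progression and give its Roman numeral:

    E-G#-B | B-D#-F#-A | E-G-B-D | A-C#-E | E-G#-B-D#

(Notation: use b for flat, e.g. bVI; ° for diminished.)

In E major the diatonic chords are E, F#m, G#m, A, B, C#m, D#dim. E–G#–B = E, B–D#–F#–A = B7, A–C#–E = A and E–G#–B–D# = Emaj7 all belong to that set. E–G–B–D is not: scale degree 1 in E major carries E (I). In E minor the chord on that degree is Em7, so here it functions as i7, borrowed from the parallel minor.

i7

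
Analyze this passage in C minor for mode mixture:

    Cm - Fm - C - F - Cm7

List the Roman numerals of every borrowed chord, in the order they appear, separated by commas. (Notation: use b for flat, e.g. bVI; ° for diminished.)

I, IV

In C minor (with V from harmonic minor) the diatonic chords are Cm, Ddim, Eb, Fm, G, Ab, Bb. Of the given chords, Cm, Fm and Cm7 are diatonic. C (C–E–G) is not: scale degree 1 in C minor carries Cm (i). In C major the chord on that degree is C, so here it functions as I, borrowed from the parallel major. F (F–A–C) doesn't fit — on degree 4 C minor would have Fm (iv). F is the degree-4 chord of C major, so it is the borrowed IV.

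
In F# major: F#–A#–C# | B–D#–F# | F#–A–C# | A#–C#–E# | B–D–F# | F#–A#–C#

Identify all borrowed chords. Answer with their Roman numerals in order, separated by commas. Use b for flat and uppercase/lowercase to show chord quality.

i, iv

F# major has the diatonic set F#, G#m, A#m, B, C#, D#m, E#dim. F#–A#–C# = F#, B–D#–F# = B and A#–C#–E# = A#m are all diatonic. F#–A–C# is not: scale degree 1 in F# major carries F# (I). In F# minor the chord on that degree is F#m, so here it functions as i, borrowed from the parallel minor. But B–D–F# is foreign: the diatonic IV on degree 4 is B, whereas Bm comes from F# minor. It is labeled iv.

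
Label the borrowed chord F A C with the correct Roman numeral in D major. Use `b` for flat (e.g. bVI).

In D major scale degree 3 is F#; F is its lowered form, from D minor. Diatonically D major has F#m (iii) on that degree; F–A–C is instead the major chord native to D minor, so it takes the label bIII.

bIII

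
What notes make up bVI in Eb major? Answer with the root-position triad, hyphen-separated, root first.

The root of bVI is the lowered 6th degree: C becomes Cb. Building the major chord from the parallel minor on Cb: Cb–Eb–Gb.

Cb-Eb-Gb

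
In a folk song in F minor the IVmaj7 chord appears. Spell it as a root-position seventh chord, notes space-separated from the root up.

Bb D F A

The root, Bb, is scale degree 4 — the same note in F minor and F major; only the chord quality changes. In F major the chord on Bb is Bb–D–F–A.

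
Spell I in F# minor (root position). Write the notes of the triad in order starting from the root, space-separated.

I is built on scale degree 1, which is F# in both F# minor and its parallel. In F# major the chord on F# is F#–A#–C#.

F# A# C#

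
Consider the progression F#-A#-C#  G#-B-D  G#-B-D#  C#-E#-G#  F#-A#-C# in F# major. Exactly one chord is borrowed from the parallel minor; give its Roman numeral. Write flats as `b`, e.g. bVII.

ii°

F# major has the diatonic set F#, G#m, A#m, B, C#, D#m, E#dim. F#–A#–C# = F#, G#–B–D# = G#m and C#–E#–G# = C# are all diatonic. G#–B–D doesn't fit — on degree 2 F# major would have G#m (ii). G#dim is the degree-2 chord of F# minor, so it is the borrowed ii°.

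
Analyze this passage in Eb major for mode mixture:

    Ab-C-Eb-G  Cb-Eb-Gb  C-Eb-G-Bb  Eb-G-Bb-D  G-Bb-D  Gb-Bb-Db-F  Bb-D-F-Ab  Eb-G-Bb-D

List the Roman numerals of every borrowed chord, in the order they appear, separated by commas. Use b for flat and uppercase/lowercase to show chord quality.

Eb major has the diatonic set Eb, Fm, Gm, Ab, Bb, Cm, Ddim. Ab–C–Eb–G = Abmaj7, C–Eb–G–Bb = Cm7, Eb–G–Bb–D = Ebmaj7, G–Bb–D = Gm and Bb–D–F–Ab = Bb7 all belong to that set. Cb–Eb–Gb is not: scale degree 6 in Eb major carries Cm (vi). In Eb minor the chord on that degree is Cb, so here it functions as bVI, borrowed from the parallel minor. But Gb–Bb–Db–F is foreign: the diatonic iii on degree 3 is Gm, whereas Gbmaj7 comes from Eb minor. It is labeled bIIImaj7.

bVI, bIIImaj7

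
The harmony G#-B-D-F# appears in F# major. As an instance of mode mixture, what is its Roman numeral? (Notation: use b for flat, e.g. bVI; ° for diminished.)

The root G# is the diatonic 2nd degree of F# major; the borrowing shows in the chord quality. Diatonically F# major has G#m (ii) on that degree; G#–B–D–F# is instead the half-diminished-seventh chord native to F# minor, so it takes the label iiø7.

iiø7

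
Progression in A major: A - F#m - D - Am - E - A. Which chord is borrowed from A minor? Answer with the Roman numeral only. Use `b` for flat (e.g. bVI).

i

The diatonic triads in A major are A, Bm, C#m, D, E, F#m, G#dim. A, F#m, D and E all belong to that set. But Am (A–C–E) is foreign: the diatonic I on degree 1 is A, whereas Am comes from A minor. It is labeled i.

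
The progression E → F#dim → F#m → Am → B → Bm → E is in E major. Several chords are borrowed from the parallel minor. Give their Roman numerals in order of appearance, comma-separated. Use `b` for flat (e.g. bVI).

ii°, iv, v

E major has the diatonic set E, F#m, G#m, A, B, C#m, D#dim. E, F#m and B are all diatonic. F#dim (F#–A–C) is not: scale degree 2 in E major carries F#m (ii). In E minor the chord on that degree is F#dim, so here it functions as ii°, borrowed from the parallel minor. Am (A–C–E) doesn't fit — on degree 4 E major would have A (IV). Am is the degree-4 chord of E minor, so it is the borrowed iv. Bm (B–D–F#) is not: scale degree 5 in E major carries B (V). In E minor the chord on that degree is Bm, so here it functions as v, borrowed from the parallel minor.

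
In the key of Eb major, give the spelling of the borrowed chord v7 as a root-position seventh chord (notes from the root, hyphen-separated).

The root, Bb, is scale degree 5 — the same note in Eb major and Eb minor; only the chord quality changes. Building the minor-seventh chord from the parallel minor on Bb: Bb–Db–F–Ab.

Bb-Db-F-Ab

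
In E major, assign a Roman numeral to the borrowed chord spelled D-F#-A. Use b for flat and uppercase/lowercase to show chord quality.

The root D is the lowered 7th scale degree — diatonically E major has D# there. The diatonic chord on degree 7 would be D#dim (vii°), but D–F#–A is the major chord from E minor. As a borrowed chord it is labeled bVII.

bVII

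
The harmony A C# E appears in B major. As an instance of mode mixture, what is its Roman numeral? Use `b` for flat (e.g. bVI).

In B major scale degree 7 is A#; A is its lowered form, from B minor. A–C#–E is a major chord — the form found in B minor, not the diatonic vii° (A#dim). Borrowed into B major it is written bVII.

bVII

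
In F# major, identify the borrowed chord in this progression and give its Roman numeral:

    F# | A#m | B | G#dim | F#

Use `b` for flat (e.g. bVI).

F# major has the diatonic set F#, G#m, A#m, B, C#, D#m, E#dim. F#, A#m and B all belong to that set. G#dim (G#–B–D) doesn't fit — on degree 2 F# major would have G#m (ii). G#dim is the degree-2 chord of F# minor, so it is the borrowed ii°.

ii°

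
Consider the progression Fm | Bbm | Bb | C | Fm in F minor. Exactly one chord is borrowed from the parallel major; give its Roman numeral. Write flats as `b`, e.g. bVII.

IV

F minor has the diatonic set Fm, Gdim, Ab, Bbm, C, Db, Eb (with V from harmonic minor). Of the given chords, Fm, Bbm and C are diatonic. Bb (Bb–D–F) is not: scale degree 4 in F minor carries Bbm (iv). In F major the chord on that degree is Bb, so here it functions as IV, borrowed from the parallel major.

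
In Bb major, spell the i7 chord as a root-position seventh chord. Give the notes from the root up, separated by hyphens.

The root, Bb, is scale degree 1 — the same note in Bb major and Bb minor; only the chord quality changes. Stacking thirds in Bb minor on Bb gives Bb–Db–F–Ab.

Bb-Db-F-Ab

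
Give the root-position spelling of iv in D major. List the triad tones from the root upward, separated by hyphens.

iv is built on scale degree 4, which is G in both D major and its parallel. Stacking thirds in D minor on G gives G–Bb–D.

G-Bb-D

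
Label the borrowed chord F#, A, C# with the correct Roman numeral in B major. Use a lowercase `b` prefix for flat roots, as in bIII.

v

The root F# is the diatonic 5th degree of B major; the borrowing shows in the chord quality. F#–A–C# is a minor chord — the form found in B minor, not the diatonic V (F#). Borrowed into B major it is written v.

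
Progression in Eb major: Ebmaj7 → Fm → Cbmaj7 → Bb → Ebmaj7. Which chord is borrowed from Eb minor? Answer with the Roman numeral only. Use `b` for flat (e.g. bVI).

The diatonic triads in Eb major are Eb, Fm, Gm, Ab, Bb, Cm, Ddim. Ebmaj7, Fm and Bb are all diatonic. But Cbmaj7 (Cb–Eb–Gb–Bb) is foreign: the diatonic vi on degree 6 is Cm, whereas Cbmaj7 comes from Eb minor. It is labeled bVImaj7.

bVImaj7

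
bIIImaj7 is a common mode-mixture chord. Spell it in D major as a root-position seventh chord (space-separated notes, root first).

F A C E

bIIImaj7 is built on the lowered scale degree 3. In D major degree 3 is F#; lowered it becomes F. In D minor the chord on F is F–A–C–E.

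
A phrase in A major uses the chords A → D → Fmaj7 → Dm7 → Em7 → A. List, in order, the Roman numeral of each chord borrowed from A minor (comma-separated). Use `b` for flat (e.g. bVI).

bVImaj7, iv7, v7

A major has the diatonic set A, Bm, C#m, D, E, F#m, G#dim. A and D are both diatonic. Fmaj7 (F–A–C–E) is not: scale degree 6 in A major carries F#m (vi). In A minor the chord on that degree is Fmaj7, so here it functions as bVImaj7, borrowed from the parallel minor. Dm7 (D–F–A–C) is not: scale degree 4 in A major carries D (IV). In A minor the chord on that degree is Dm7, so here it functions as iv7, borrowed from the parallel minor. Em7 (E–G–B–D) doesn't fit — on degree 5 A major would have E (V). Em7 is the degree-5 chord of A minor, so it is the borrowed v7.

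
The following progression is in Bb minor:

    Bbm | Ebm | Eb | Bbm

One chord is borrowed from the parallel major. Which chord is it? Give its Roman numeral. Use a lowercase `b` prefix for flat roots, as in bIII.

IV

In Bb minor (with V from harmonic minor) the diatonic chords are Bbm, Cdim, Db, Ebm, F, Gb, Ab. Bbm and Ebm both belong to that set. But Eb (Eb–G–Bb) is foreign: the diatonic iv on degree 4 is Ebm, whereas Eb comes from Bb major. It is labeled IV.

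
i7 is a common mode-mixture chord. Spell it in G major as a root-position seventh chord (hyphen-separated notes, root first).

G-Bb-D-F

i7 is built on scale degree 1, which is G in both G major and its parallel. In G minor the chord on G is G–Bb–D–F.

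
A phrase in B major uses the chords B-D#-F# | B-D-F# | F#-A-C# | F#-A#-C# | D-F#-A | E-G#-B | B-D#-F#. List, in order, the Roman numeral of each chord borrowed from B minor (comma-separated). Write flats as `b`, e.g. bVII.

i, v, bIII

In B major the diatonic chords are B, C#m, D#m, E, F#, G#m, A#dim. Of the given chords, B–D#–F# = B, F#–A#–C# = F# and E–G#–B = E are diatonic. B–D–F# doesn't fit — on degree 1 B major would have B (I). Bm is the degree-1 chord of B minor, so it is the borrowed i. But F#–A–C# is foreign: the diatonic V on degree 5 is F#, whereas F#m comes from B minor. It is labeled v. D–F#–A is not: scale degree 3 in B major carries D#m (iii). In B minor the chord on that degree is D, so here it functions as bIII, borrowed from the parallel minor.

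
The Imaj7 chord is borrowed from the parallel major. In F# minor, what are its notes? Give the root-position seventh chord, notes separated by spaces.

F# A# C# E#

The root, F#, is scale degree 1 — the same note in F# minor and F# major; only the chord quality changes. Building the major-seventh chord from the parallel major on F#: F#–A#–C#–E#.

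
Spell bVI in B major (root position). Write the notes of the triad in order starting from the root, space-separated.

G B D

The root of bVI is the lowered 6th degree: G# becomes G. In B minor the chord on G is G–B–D.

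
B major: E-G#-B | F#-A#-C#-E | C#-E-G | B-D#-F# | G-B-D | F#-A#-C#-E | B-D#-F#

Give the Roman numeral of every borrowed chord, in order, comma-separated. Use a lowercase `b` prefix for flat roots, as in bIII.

ii°, bVI

B major has the diatonic set B, C#m, D#m, E, F#, G#m, A#dim. Of the given chords, E–G#–B = E, F#–A#–C#–E = F#7 and B–D#–F# = B are diatonic. But C#–E–G is foreign: the diatonic ii on degree 2 is C#m, whereas C#dim comes from B minor. It is labeled ii°. But G–B–D is foreign: the diatonic vi on degree 6 is G#m, whereas G comes from B minor. It is labeled bVI.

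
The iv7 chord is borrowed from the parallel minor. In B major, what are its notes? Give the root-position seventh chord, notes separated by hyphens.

E-G-B-D

iv7 is built on scale degree 4, which is E in both B major and its parallel. Building the minor-seventh chord from the parallel minor on E: E–G–B–D.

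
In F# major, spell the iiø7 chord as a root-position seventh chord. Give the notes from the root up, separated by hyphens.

G#-B-D-F#

iiø7 is built on scale degree 2, which is G# in both F# major and its parallel. Building the half-diminished-seventh chord from the parallel minor on G#: G#–B–D–F#.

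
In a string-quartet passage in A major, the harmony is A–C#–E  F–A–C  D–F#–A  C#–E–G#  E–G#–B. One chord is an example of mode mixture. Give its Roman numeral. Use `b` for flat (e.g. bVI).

bVI

In A major the diatonic chords are A, Bm, C#m, D, E, F#m, G#dim. Of the given chords, A–C#–E = A, D–F#–A = D, C#–E–G# = C#m and E–G#–B = E are diatonic. F–A–C is not: scale degree 6 in A major carries F#m (vi). In A minor the chord on that degree is F, so here it functions as bVI, borrowed from the parallel minor.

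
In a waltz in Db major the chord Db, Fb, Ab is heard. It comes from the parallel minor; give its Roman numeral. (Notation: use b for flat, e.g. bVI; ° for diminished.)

The root Db is the diatonic 1st degree of Db major; the borrowing shows in the chord quality. The diatonic chord on degree 1 would be Db (I), but Db–Fb–Ab is the minor chord from Db minor. As a borrowed chord it is labeled i.

i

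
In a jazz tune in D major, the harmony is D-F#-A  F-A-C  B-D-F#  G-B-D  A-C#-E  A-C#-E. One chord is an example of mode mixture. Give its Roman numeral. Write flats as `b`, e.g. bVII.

bIII

D major has the diatonic set D, Em, F#m, G, A, Bm, C#dim. Of the given chords, D–F#–A = D, B–D–F# = Bm, G–B–D = G and A–C#–E = A are diatonic. F–A–C is not: scale degree 3 in D major carries F#m (iii). In D minor the chord on that degree is F, so here it functions as bIII, borrowed from the parallel minor.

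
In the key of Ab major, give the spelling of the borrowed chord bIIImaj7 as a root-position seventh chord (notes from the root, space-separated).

Cb Eb Gb Bb

The root of bIIImaj7 is the lowered 3rd degree: C becomes Cb. Building the major-seventh chord from the parallel minor on Cb: Cb–Eb–Gb–Bb.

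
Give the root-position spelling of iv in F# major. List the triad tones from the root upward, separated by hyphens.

B-D-F#

iv is built on scale degree 4, which is B in both F# major and its parallel. Building the minor chord from the parallel minor on B: B–D–F#.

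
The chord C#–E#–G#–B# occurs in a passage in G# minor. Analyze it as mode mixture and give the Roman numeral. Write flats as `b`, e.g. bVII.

IVmaj7

The root C# is the diatonic 4th degree of G# minor; the borrowing shows in the chord quality. Diatonically G# minor has C#m (iv) on that degree; C#–E#–G#–B# is instead the major-seventh chord native to G# major, so it takes the label IVmaj7.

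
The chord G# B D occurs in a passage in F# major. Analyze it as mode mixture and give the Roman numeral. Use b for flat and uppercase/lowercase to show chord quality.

G# is scale degree 2 in F# major. The diatonic chord on degree 2 would be G#m (ii), but G#–B–D is the diminished chord from F# minor. As a borrowed chord it is labeled ii°.

ii°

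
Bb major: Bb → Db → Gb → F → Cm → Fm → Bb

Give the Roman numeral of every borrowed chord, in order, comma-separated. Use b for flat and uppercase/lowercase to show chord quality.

bIII, bVI, v

In Bb major the diatonic chords are Bb, Cm, Dm, Eb, F, Gm, Adim. Bb, F and Cm all belong to that set. Db (Db–F–Ab) is not: scale degree 3 in Bb major carries Dm (iii). In Bb minor the chord on that degree is Db, so here it functions as bIII, borrowed from the parallel minor. But Gb (Gb–Bb–Db) is foreign: the diatonic vi on degree 6 is Gm, whereas Gb comes from Bb minor. It is labeled bVI. But Fm (F–Ab–C) is foreign: the diatonic V on degree 5 is F, whereas Fm comes from Bb minor. It is labeled v.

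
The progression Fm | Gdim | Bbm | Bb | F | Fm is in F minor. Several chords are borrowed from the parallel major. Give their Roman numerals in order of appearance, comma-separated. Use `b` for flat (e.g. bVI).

IV, I

F minor has the diatonic set Fm, Gdim, Ab, Bbm, C, Db, Eb (with V from harmonic minor). Fm, Gdim and Bbm all belong to that set. Bb (Bb–D–F) is not: scale degree 4 in F minor carries Bbm (iv). In F major the chord on that degree is Bb, so here it functions as IV, borrowed from the parallel major. F (F–A–C) doesn't fit — on degree 1 F minor would have Fm (i). F is the degree-1 chord of F major, so it is the borrowed I.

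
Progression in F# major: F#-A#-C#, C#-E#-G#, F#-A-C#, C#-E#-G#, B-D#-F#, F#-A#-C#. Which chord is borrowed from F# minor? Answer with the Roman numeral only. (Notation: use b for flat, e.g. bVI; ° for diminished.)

In F# major the diatonic chords are F#, G#m, A#m, B, C#, D#m, E#dim. Of the given chords, F#–A#–C# = F#, C#–E#–G# = C# and B–D#–F# = B are diatonic. But F#–A–C# is foreign: the diatonic I on degree 1 is F#, whereas F#m comes from F# minor. It is labeled i.

i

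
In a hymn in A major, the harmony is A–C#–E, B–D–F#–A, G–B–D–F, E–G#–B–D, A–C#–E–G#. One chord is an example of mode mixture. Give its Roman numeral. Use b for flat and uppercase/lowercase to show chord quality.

The diatonic triads in A major are A, Bm, C#m, D, E, F#m, G#dim. A–C#–E = A, B–D–F#–A = Bm7, E–G#–B–D = E7 and A–C#–E–G# = Amaj7 all belong to that set. But G–B–D–F is foreign: the diatonic vii° on degree 7 is G#dim, whereas G7 comes from A minor. It is labeled bVII7.

bVII7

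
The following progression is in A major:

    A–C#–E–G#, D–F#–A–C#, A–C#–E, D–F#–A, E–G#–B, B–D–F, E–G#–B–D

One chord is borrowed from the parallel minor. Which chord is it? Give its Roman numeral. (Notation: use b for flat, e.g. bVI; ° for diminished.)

ii°

The diatonic triads in A major are A, Bm, C#m, D, E, F#m, G#dim. A–C#–E–G# = Amaj7, D–F#–A–C# = Dmaj7, A–C#–E = A, D–F#–A = D, E–G#–B = E and E–G#–B–D = E7 are all diatonic. But B–D–F is foreign: the diatonic ii on degree 2 is Bm, whereas Bdim comes from A minor. It is labeled ii°.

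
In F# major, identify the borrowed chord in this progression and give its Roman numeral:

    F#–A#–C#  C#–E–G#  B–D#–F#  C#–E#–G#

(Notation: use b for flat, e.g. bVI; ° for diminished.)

In F# major the diatonic chords are F#, G#m, A#m, B, C#, D#m, E#dim. F#–A#–C# = F#, B–D#–F# = B and C#–E#–G# = C# are all diatonic. But C#–E–G# is foreign: the diatonic V on degree 5 is C#, whereas C#m comes from F# minor. It is labeled v.

v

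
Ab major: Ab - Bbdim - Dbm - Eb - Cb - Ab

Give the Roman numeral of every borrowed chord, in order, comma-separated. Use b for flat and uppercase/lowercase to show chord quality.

ii°, iv, bIII

The diatonic triads in Ab major are Ab, Bbm, Cm, Db, Eb, Fm, Gdim. Ab and Eb are both diatonic. Bbdim (Bb–Db–Fb) is not: scale degree 2 in Ab major carries Bbm (ii). In Ab minor the chord on that degree is Bbdim, so here it functions as ii°, borrowed from the parallel minor. But Dbm (Db–Fb–Ab) is foreign: the diatonic IV on degree 4 is Db, whereas Dbm comes from Ab minor. It is labeled iv. Cb (Cb–Eb–Gb) is not: scale degree 3 in Ab major carries Cm (iii). In Ab minor the chord on that degree is Cb, so here it functions as bIII, borrowed from the parallel minor.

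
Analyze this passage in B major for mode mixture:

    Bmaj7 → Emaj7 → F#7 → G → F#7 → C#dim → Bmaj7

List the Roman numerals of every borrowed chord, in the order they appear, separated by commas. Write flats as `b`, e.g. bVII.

The diatonic triads in B major are B, C#m, D#m, E, F#, G#m, A#dim. Of the given chords, Bmaj7, Emaj7 and F#7 are diatonic. G (G–B–D) is not: scale degree 6 in B major carries G#m (vi). In B minor the chord on that degree is G, so here it functions as bVI, borrowed from the parallel minor. But C#dim (C#–E–G) is foreign: the diatonic ii on degree 2 is C#m, whereas C#dim comes from B minor. It is labeled ii°.

bVI, ii°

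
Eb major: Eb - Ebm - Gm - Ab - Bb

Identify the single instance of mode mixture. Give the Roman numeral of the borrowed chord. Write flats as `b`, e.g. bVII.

Eb major has the diatonic set Eb, Fm, Gm, Ab, Bb, Cm, Ddim. Eb, Gm, Ab and Bb all belong to that set. Ebm (Eb–Gb–Bb) is not: scale degree 1 in Eb major carries Eb (I). In Eb minor the chord on that degree is Ebm, so here it functions as i, borrowed from the parallel minor.

i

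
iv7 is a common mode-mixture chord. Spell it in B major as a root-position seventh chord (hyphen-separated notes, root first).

iv7 is built on scale degree 4, which is E in both B major and its parallel. In B minor the chord on E is E–G–B–D.

E-G-B-D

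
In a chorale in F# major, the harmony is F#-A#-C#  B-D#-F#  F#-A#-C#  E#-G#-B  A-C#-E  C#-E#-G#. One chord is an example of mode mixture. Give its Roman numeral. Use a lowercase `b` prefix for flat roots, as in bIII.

bIII

The diatonic triads in F# major are F#, G#m, A#m, B, C#, D#m, E#dim. Of the given chords, F#–A#–C# = F#, B–D#–F# = B, E#–G#–B = E#dim and C#–E#–G# = C# are diatonic. A–C#–E doesn't fit — on degree 3 F# major would have A#m (iii). A is the degree-3 chord of F# minor, so it is the borrowed bIII.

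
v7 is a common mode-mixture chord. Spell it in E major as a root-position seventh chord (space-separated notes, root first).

The root, B, is scale degree 5 — the same note in E major and E minor; only the chord quality changes. In E minor the chord on B is B–D–F#–A.

B D F# A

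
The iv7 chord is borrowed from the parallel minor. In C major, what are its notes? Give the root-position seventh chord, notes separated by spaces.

iv7 is built on scale degree 4, which is F in both C major and its parallel. Stacking thirds in C minor on F gives F–Ab–C–Eb.

F Ab C Eb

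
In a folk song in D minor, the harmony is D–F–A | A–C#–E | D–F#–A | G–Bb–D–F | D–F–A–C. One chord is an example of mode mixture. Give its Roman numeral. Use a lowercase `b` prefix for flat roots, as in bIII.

In D minor (with V from harmonic minor) the diatonic chords are Dm, Edim, F, Gm, A, Bb, C. D–F–A = Dm, A–C#–E = A, G–Bb–D–F = Gm7 and D–F–A–C = Dm7 all belong to that set. D–F#–A is not: scale degree 1 in D minor carries Dm (i). In D major the chord on that degree is D, so here it functions as I, borrowed from the parallel major.

I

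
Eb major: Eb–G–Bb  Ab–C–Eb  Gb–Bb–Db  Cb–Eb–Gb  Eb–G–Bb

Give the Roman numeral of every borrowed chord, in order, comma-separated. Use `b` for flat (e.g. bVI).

The diatonic triads in Eb major are Eb, Fm, Gm, Ab, Bb, Cm, Ddim. Of the given chords, Eb–G–Bb = Eb and Ab–C–Eb = Ab are diatonic. But Gb–Bb–Db is foreign: the diatonic iii on degree 3 is Gm, whereas Gb comes from Eb minor. It is labeled bIII. Cb–Eb–Gb doesn't fit — on degree 6 Eb major would have Cm (vi). Cb is the degree-6 chord of Eb minor, so it is the borrowed bVI.

bIII, bVI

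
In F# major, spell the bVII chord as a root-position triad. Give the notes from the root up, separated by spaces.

The root of bVII is the lowered 7th degree: E# becomes E. In F# minor the chord on E is E–G#–B.

E G# B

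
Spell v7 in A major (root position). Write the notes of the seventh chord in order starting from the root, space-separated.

E G B D

v7 is built on scale degree 5, which is E in both A major and its parallel. Building the minor-seventh chord from the parallel minor on E: E–G–B–D.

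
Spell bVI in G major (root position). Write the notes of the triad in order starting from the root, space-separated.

The root of bVI is the lowered 6th degree: E becomes Eb. Stacking thirds in G minor on Eb gives Eb–G–Bb.

Eb G Bb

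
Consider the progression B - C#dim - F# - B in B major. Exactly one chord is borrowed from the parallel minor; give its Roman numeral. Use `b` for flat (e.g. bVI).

In B major the diatonic chords are B, C#m, D#m, E, F#, G#m, A#dim. B and F# both belong to that set. But C#dim (C#–E–G) is foreign: the diatonic ii on degree 2 is C#m, whereas C#dim comes from B minor. It is labeled ii°.

ii°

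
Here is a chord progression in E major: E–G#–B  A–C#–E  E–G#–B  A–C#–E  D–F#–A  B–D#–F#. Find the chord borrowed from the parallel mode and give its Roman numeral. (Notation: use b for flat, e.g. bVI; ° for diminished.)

E major has the diatonic set E, F#m, G#m, A, B, C#m, D#dim. E–G#–B = E, A–C#–E = A and B–D#–F# = B all belong to that set. D–F#–A is not: scale degree 7 in E major carries D#dim (vii°). In E minor the chord on that degree is D, so here it functions as bVII, borrowed from the parallel minor.

bVII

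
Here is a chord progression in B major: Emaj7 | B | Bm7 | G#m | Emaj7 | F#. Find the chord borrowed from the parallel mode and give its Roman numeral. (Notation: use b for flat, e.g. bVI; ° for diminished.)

i7

The diatonic triads in B major are B, C#m, D#m, E, F#, G#m, A#dim. Emaj7, B, G#m and F# are all diatonic. Bm7 (B–D–F#–A) doesn't fit — on degree 1 B major would have B (I). Bm7 is the degree-1 chord of B minor, so it is the borrowed i7.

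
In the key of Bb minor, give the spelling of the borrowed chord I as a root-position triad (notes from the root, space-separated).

Bb D F

The root, Bb, is scale degree 1 — the same note in Bb minor and Bb major; only the chord quality changes. Stacking thirds in Bb major on Bb gives Bb–D–F.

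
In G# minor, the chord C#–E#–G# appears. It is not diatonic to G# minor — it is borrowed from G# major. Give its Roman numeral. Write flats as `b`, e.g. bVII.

IV

The root C# is the diatonic 4th degree of G# minor; the borrowing shows in the chord quality. The diatonic chord on degree 4 would be C#m (iv), but C#–E#–G# is the major chord from G# major. As a borrowed chord it is labeled IV.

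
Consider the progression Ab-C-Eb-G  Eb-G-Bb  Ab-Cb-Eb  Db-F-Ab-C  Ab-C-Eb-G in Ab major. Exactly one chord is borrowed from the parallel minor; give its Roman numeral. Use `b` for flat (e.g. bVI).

i

The diatonic triads in Ab major are Ab, Bbm, Cm, Db, Eb, Fm, Gdim. Of the given chords, Ab–C–Eb–G = Abmaj7, Eb–G–Bb = Eb and Db–F–Ab–C = Dbmaj7 are diatonic. Ab–Cb–Eb doesn't fit — on degree 1 Ab major would have Ab (I). Abm is the degree-1 chord of Ab minor, so it is the borrowed i.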